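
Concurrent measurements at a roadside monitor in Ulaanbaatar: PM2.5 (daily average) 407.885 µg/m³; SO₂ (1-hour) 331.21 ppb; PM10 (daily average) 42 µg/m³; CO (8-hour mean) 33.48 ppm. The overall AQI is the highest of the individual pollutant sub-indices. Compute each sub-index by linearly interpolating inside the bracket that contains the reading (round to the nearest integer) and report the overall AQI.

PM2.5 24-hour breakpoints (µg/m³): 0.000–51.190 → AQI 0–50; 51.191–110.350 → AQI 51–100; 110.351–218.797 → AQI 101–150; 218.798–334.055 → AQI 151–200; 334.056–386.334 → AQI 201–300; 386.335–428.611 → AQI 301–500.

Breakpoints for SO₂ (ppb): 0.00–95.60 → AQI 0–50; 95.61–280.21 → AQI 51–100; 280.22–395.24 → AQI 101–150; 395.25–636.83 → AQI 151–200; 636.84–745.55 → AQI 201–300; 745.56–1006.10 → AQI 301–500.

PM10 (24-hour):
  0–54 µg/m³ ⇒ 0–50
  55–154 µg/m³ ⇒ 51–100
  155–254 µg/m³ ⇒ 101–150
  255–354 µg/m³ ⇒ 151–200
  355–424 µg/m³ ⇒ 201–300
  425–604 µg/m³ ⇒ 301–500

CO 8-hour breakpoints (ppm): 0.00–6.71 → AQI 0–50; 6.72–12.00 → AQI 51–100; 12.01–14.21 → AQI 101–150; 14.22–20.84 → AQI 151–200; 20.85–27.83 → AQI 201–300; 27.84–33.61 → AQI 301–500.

PM2.5: row 386.335–428.611 (AQI 301–500). (500−301)·(407.885−386.335)/(428.611−386.335) + 301 = 199·21.550/42.276 + 301 ≈ 402.44 → 402.
SO₂ 331.21: bracket 280.22–395.24 → index 101–150; slope 49/115.02, offset 50.99.
AQI = 101 + 49/115.02·50.99 ≈ 122.72 ⇒ 123.
PM10: 42 ∈ [0, 54] ↔ index [0, 50].
0 + (42−0)·(50−0)/(54−0) = 0 + 42·50/54 ≈ 38.89, so AQI = 39.
CO: row 27.84–33.61 (AQI 301–500). (500−301)·(33.48−27.84)/(33.61−27.84) + 301 = 199·5.64/5.77 + 301 ≈ 495.52 → 496.
Sub-indices: PM2.5→402, SO₂→123, PM10→39, CO→496. Overall AQI = max = 496; dominant pollutant is CO.

496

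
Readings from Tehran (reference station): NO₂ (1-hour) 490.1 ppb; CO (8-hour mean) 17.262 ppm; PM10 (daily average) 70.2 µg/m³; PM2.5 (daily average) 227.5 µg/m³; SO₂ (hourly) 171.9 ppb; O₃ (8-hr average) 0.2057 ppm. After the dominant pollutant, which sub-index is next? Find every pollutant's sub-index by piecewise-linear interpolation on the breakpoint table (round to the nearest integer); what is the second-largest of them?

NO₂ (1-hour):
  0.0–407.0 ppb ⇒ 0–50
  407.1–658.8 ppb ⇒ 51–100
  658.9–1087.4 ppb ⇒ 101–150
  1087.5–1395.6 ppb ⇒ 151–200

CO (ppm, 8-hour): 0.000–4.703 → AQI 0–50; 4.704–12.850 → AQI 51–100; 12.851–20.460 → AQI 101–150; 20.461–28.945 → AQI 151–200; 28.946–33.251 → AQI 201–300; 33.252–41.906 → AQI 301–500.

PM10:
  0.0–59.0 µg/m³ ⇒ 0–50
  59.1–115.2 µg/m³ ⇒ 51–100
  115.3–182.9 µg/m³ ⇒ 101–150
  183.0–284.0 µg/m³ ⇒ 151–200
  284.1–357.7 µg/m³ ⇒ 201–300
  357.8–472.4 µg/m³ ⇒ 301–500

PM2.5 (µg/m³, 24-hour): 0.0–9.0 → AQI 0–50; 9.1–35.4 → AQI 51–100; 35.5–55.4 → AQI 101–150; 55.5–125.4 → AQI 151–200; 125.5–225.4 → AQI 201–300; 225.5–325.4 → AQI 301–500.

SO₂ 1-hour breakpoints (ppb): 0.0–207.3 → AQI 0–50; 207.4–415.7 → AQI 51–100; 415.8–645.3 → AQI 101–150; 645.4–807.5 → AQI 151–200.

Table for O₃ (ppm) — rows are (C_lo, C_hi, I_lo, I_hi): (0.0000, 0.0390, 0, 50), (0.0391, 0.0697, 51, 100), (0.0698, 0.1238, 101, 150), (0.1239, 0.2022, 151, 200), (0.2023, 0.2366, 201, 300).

NO₂: row 407.1–658.8 (AQI 51–100). (100−51)·(490.1−407.1)/(658.8−407.1) + 51 = 49·83.0/251.7 + 51 ≈ 67.16 → 67.
CO: 17.262 ∈ [12.851, 20.460] ↔ index [101, 150].
101 + (17.262−12.851)·(150−101)/(20.460−12.851) = 101 + 4.411·49/7.609 ≈ 129.41, so AQI = 129.
PM10: row 59.1–115.2 (AQI 51–100). (100−51)·(70.2−59.1)/(115.2−59.1) + 51 = 49·11.1/56.1 + 51 ≈ 60.70 → 61.
PM2.5: row 225.5–325.4 (AQI 301–500). (500−301)·(227.5−225.5)/(325.4−225.5) + 301 = 199·2.0/99.9 + 301 ≈ 304.98 → 305.
SO₂: 171.9 lies in 0.0–207.3, so I_lo=0, I_hi=50, C_lo=0.0, C_hi=207.3.
(50−0)/(207.3−0.0) × (171.9−0.0) + 0 = 50/207.3 × 171.9 + 0 ≈ 41.46 → 41.
O₃: 0.2057 lies in 0.2023–0.2366, so I_lo=201, I_hi=300, C_lo=0.2023, C_hi=0.2366.
(300−201)/(0.2366−0.2023) × (0.2057−0.2023) + 201 = 99/0.0343 × 0.0034 + 201 ≈ 210.81 → 211.
Sub-indices: NO₂→67, CO→129, PM10→61, PM2.5→305, SO₂→41, O₃→211. Ranked high→low: 305, 211, 129, 67, 61, 41. Second-highest sub-index = 211.

211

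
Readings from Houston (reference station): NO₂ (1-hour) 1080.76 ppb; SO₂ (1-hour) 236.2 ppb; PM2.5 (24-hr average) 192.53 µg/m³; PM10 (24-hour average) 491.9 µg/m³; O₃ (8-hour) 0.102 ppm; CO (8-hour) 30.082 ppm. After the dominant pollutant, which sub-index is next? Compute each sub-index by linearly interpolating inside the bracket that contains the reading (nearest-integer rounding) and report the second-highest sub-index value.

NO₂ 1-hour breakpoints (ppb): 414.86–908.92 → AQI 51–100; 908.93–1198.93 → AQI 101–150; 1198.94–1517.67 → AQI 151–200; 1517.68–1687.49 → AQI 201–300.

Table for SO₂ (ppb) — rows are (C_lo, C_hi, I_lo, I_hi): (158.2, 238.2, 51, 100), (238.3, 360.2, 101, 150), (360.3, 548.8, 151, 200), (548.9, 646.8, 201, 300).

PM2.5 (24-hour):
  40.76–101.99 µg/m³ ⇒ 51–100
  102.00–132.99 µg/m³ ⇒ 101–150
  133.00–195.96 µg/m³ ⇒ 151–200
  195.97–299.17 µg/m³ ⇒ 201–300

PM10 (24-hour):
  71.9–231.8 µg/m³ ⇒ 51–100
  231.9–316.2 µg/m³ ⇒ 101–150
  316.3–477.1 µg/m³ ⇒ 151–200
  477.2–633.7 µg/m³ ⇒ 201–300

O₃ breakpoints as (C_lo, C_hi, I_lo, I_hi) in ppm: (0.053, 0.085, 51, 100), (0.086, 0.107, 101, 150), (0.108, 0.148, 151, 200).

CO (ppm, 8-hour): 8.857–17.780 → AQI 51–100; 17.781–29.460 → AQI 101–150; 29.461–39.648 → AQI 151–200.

197

NO₂: row 908.93–1198.93 (AQI 101–150). (150−101)·(1080.76−908.93)/(1198.93−908.93) + 101 = 49·171.83/290.00 + 101 ≈ 130.03 → 130.
SO₂: 236.2 lies in 158.2–238.2, so I_lo=51, I_hi=100, C_lo=158.2, C_hi=238.2.
(100−51)/(238.2−158.2) × (236.2−158.2) + 51 = 49/80.0 × 78.0 + 51 ≈ 98.78 → 99.
PM2.5: 192.53 lies in 133.00–195.96, so I_lo=151, I_hi=200, C_lo=133.00, C_hi=195.96.
(200−151)/(195.96−133.00) × (192.53−133.00) + 151 = 49/62.96 × 59.53 + 151 ≈ 197.33 → 197.
PM10: 491.9 lies in 477.2–633.7, so I_lo=201, I_hi=300, C_lo=477.2, C_hi=633.7.
(300−201)/(633.7−477.2) × (491.9−477.2) + 201 = 99/156.5 × 14.7 + 201 ≈ 210.30 → 210.
O₃: 0.102 ∈ [0.086, 0.107] ↔ index [101, 150].
101 + (0.102−0.086)·(150−101)/(0.107−0.086) = 101 + 0.016·49/0.021 ≈ 138.33, so AQI = 138.
CO: row 29.461–39.648 (AQI 151–200). (200−151)·(30.082−29.461)/(39.648−29.461) + 151 = 49·0.621/10.187 + 151 ≈ 153.99 → 154.
Sub-indices: NO₂→130, SO₂→99, PM2.5→197, PM10→210, O₃→138, CO→154. Ranked high→low: 210, 197, 154, 138, 130, 99. Second-highest sub-index = 197.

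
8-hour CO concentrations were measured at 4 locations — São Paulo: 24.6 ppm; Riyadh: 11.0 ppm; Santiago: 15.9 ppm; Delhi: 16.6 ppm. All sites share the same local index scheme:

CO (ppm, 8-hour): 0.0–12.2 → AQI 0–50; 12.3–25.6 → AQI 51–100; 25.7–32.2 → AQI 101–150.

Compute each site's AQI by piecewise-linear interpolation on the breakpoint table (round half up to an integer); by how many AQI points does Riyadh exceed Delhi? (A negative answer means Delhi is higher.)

São Paulo 24.6: bracket 12.3–25.6 → index 51–100; slope 49/13.3, offset 12.3.
AQI = 51 + 49/13.3·12.3 ≈ 96.32 ⇒ 96.
Riyadh: 11.0 ∈ [0.0, 12.2] ↔ index [0, 50].
0 + (11.0−0.0)·(50−0)/(12.2−0.0) = 0 + 11.0·50/12.2 ≈ 45.08, so AQI = 45.
Santiago: row 12.3–25.6 (AQI 51–100). (100−51)·(15.9−12.3)/(25.6−12.3) + 51 = 49·3.6/13.3 + 51 ≈ 64.26 → 64.
Delhi: row 12.3–25.6 (AQI 51–100). (100−51)·(16.6−12.3)/(25.6−12.3) + 51 = 49·4.3/13.3 + 51 ≈ 66.84 → 67.
AQIs: São Paulo=96, Riyadh=45, Santiago=64, Delhi=67. Riyadh (45) − Delhi (67) = -22.

-22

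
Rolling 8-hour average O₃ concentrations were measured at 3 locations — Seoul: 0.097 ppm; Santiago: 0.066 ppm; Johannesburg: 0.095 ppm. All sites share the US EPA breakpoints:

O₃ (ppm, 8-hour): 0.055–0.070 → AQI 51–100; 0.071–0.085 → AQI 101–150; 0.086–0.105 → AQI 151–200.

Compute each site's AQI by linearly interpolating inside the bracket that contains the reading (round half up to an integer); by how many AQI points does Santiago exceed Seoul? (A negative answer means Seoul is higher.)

-92

Seoul: 0.097 lies in 0.086–0.105, so I_lo=151, I_hi=200, C_lo=0.086, C_hi=0.105.
(200−151)/(0.105−0.086) × (0.097−0.086) + 151 = 49/0.019 × 0.011 + 151 ≈ 179.37 → 179.
Santiago: 0.066 lies in 0.055–0.070, so I_lo=51, I_hi=100, C_lo=0.055, C_hi=0.070.
(100−51)/(0.070−0.055) × (0.066−0.055) + 51 = 49/0.015 × 0.011 + 51 ≈ 86.93 → 87.
Johannesburg 0.095: bracket 0.086–0.105 → index 151–200; slope 49/0.019, offset 0.009.
AQI = 151 + 49/0.019·0.009 ≈ 174.21 ⇒ 174.
AQIs: Seoul=179, Santiago=87, Johannesburg=174. Santiago (87) − Seoul (179) = -92.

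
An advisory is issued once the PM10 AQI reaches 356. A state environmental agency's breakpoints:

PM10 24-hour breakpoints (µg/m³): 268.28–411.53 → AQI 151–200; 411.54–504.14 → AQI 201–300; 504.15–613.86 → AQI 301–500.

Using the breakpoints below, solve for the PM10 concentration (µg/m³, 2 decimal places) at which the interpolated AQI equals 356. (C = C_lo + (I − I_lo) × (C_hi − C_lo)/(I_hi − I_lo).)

AQI 356 lies in the 301–500 band, which corresponds to 504.15–613.86 µg/m³.
C = 504.15 + (356−301)×(613.86−504.15)/(500−301) = 504.15 + 55×109.71/199 ≈ 534.4719 µg/m³ → 534.47 µg/m³ to 2 dp.

534.47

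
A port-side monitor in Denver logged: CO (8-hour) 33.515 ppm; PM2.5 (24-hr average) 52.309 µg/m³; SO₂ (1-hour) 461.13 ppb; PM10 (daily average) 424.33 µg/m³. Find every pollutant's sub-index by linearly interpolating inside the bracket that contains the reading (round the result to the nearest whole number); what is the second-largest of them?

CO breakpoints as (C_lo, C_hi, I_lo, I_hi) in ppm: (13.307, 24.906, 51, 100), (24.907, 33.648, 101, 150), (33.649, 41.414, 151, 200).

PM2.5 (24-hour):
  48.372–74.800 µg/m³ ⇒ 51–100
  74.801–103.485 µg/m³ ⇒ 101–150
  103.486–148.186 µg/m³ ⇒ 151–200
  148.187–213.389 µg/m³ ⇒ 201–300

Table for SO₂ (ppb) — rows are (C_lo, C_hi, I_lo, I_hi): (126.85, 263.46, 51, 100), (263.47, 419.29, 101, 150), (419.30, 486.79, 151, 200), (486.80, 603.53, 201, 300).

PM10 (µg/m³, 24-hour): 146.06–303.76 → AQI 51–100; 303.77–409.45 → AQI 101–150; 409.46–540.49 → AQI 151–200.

157

CO: row 24.907–33.648 (AQI 101–150). (150−101)·(33.515−24.907)/(33.648−24.907) + 101 = 49·8.608/8.741 + 101 ≈ 149.25 → 149.
PM2.5: 52.309 lies in 48.372–74.800, so I_lo=51, I_hi=100, C_lo=48.372, C_hi=74.800.
(100−51)/(74.800−48.372) × (52.309−48.372) + 51 = 49/26.428 × 3.937 + 51 ≈ 58.30 → 58.
SO₂: 461.13 ∈ [419.30, 486.79] ↔ index [151, 200].
151 + (461.13−419.30)·(200−151)/(486.79−419.30) = 151 + 41.83·49/67.49 ≈ 181.37, so AQI = 181.
PM10 424.33: bracket 409.46–540.49 → index 151–200; slope 49/131.03, offset 14.87.
AQI = 151 + 49/131.03·14.87 ≈ 156.56 ⇒ 157.
Sub-indices: CO→149, PM2.5→58, SO₂→181, PM10→157. Ranked high→low: 181, 157, 149, 58. Second-highest sub-index = 157.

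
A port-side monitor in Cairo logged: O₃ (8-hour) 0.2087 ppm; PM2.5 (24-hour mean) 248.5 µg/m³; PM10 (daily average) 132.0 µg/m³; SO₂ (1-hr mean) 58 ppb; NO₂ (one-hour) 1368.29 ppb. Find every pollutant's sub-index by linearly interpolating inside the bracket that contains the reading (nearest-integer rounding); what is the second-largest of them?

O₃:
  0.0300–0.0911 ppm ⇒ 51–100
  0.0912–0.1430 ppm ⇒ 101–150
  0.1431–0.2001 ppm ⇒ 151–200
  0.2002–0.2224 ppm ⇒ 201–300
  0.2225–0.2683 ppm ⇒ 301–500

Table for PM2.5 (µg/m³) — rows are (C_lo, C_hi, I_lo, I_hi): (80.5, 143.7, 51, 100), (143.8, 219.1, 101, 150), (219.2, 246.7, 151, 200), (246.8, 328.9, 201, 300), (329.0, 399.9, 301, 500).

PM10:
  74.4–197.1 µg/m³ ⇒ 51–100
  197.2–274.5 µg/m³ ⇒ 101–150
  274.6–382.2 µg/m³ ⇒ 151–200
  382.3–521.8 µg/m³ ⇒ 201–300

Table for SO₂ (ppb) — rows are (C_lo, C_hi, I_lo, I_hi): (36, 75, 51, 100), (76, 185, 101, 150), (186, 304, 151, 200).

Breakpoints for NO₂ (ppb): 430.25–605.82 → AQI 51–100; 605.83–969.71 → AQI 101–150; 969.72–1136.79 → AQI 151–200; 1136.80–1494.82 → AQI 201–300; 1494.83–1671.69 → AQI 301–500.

239

O₃ 0.2087: bracket 0.2002–0.2224 → index 201–300; slope 99/0.0222, offset 0.0085.
AQI = 201 + 99/0.0222·0.0085 ≈ 238.91 ⇒ 239.
PM2.5: 248.5 ∈ [246.8, 328.9] ↔ index [201, 300].
201 + (248.5−246.8)·(300−201)/(328.9−246.8) = 201 + 1.7·99/82.1 ≈ 203.05, so AQI = 203.
PM10 132.0: bracket 74.4–197.1 → index 51–100; slope 49/122.7, offset 57.6.
AQI = 51 + 49/122.7·57.6 ≈ 74.00 ⇒ 74.
SO₂: 58 lies in 36–75, so I_lo=51, I_hi=100, C_lo=36, C_hi=75.
(100−51)/(75−36) × (58−36) + 51 = 49/39 × 22 + 51 ≈ 78.64 → 79.
NO₂: 1368.29 lies in 1136.80–1494.82, so I_lo=201, I_hi=300, C_lo=1136.80, C_hi=1494.82.
(300−201)/(1494.82−1136.80) × (1368.29−1136.80) + 201 = 99/358.02 × 231.49 + 201 ≈ 265.01 → 265.
Sub-indices: O₃→239, PM2.5→203, PM10→74, SO₂→79, NO₂→265. Ranked high→low: 265, 239, 203, 79, 74. Second-highest sub-index = 239.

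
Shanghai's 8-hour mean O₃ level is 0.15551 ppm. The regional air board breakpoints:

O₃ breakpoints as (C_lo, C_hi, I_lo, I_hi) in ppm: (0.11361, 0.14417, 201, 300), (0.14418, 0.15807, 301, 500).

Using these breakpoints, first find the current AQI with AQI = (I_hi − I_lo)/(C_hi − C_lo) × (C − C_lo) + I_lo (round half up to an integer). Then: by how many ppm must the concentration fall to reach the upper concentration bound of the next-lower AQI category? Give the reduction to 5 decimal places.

O₃ 0.15551: bracket 0.14418–0.15807 → index 301–500; slope 199/0.01389, offset 0.01133.
AQI = 301 + 199/0.01389·0.01133 ≈ 463.32 ⇒ 463.
Current AQI 463 is in the Hazardous range (301–500). The next-lower category tops out at AQI 300, whose upper concentration bound is 0.14417 ppm.
Reduction needed = 0.15551 − 0.14417 = 0.01134 ppm.

0.01134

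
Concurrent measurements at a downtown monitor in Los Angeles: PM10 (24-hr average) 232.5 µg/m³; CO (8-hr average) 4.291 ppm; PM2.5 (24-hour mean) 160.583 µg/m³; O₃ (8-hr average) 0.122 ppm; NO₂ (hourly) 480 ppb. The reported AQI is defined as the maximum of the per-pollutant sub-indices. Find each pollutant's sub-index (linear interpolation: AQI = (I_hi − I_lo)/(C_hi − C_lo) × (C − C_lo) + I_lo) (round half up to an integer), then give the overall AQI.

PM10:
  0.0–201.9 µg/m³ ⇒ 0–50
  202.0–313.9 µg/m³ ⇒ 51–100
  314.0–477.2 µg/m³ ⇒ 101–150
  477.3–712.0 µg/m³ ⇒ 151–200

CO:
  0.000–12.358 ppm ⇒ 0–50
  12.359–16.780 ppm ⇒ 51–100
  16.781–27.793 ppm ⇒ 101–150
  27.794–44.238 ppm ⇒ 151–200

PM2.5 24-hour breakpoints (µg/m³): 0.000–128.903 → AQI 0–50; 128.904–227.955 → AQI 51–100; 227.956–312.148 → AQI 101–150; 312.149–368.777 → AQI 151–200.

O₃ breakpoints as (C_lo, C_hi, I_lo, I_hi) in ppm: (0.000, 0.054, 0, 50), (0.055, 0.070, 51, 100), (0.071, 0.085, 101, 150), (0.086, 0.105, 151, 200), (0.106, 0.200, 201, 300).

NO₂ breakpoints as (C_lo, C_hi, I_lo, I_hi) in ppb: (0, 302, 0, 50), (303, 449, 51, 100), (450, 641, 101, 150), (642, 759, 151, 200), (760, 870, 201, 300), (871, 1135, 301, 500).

PM10: 232.5 ∈ [202.0, 313.9] ↔ index [51, 100].
51 + (232.5−202.0)·(100−51)/(313.9−202.0) = 51 + 30.5·49/111.9 ≈ 64.36, so AQI = 64.
CO: 4.291 lies in 0.000–12.358, so I_lo=0, I_hi=50, C_lo=0.000, C_hi=12.358.
(50−0)/(12.358−0.000) × (4.291−0.000) + 0 = 50/12.358 × 4.291 + 0 ≈ 17.36 → 17.
PM2.5 160.583: bracket 128.904–227.955 → index 51–100; slope 49/99.051, offset 31.679.
AQI = 51 + 49/99.051·31.679 ≈ 66.67 ⇒ 67.
O₃: 0.122 lies in 0.106–0.200, so I_lo=201, I_hi=300, C_lo=0.106, C_hi=0.200.
(300−201)/(0.200−0.106) × (0.122−0.106) + 201 = 99/0.094 × 0.016 + 201 ≈ 217.85 → 218.
NO₂ 480: bracket 450–641 → index 101–150; slope 49/191, offset 30.
AQI = 101 + 49/191·30 ≈ 108.70 ⇒ 109.
Sub-indices: PM10→64, CO→17, PM2.5→67, O₃→218, NO₂→109. Overall AQI = max = 218; dominant pollutant is O₃.

218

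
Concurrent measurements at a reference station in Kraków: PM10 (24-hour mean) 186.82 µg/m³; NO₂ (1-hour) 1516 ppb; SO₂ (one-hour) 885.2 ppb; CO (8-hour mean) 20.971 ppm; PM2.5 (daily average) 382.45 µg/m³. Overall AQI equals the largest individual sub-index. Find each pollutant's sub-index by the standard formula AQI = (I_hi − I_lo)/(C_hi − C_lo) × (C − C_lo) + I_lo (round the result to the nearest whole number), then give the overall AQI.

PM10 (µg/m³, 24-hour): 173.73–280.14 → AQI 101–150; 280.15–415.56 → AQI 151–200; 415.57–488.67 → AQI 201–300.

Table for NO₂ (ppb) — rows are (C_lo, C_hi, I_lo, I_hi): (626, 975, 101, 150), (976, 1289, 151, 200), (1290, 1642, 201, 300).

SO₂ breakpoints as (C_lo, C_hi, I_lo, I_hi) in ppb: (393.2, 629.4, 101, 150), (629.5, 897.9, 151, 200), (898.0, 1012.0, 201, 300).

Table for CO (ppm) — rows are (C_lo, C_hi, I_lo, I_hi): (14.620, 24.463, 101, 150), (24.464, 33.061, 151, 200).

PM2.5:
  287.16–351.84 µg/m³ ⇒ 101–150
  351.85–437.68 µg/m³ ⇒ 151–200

PM10: 186.82 lies in 173.73–280.14, so I_lo=101, I_hi=150, C_lo=173.73, C_hi=280.14.
(150−101)/(280.14−173.73) × (186.82−173.73) + 101 = 49/106.41 × 13.09 + 101 ≈ 107.03 → 107.
NO₂: 1516 lies in 1290–1642, so I_lo=201, I_hi=300, C_lo=1290, C_hi=1642.
(300−201)/(1642−1290) × (1516−1290) + 201 = 99/352 × 226 + 201 ≈ 264.56 → 265.
SO₂ 885.2: bracket 629.5–897.9 → index 151–200; slope 49/268.4, offset 255.7.
AQI = 151 + 49/268.4·255.7 ≈ 197.68 ⇒ 198.
CO: row 14.620–24.463 (AQI 101–150). (150−101)·(20.971−14.620)/(24.463−14.620) + 101 = 49·6.351/9.843 + 101 ≈ 132.62 → 133.
PM2.5: 382.45 lies in 351.85–437.68, so I_lo=151, I_hi=200, C_lo=351.85, C_hi=437.68.
(200−151)/(437.68−351.85) × (382.45−351.85) + 151 = 49/85.83 × 30.60 + 151 ≈ 168.47 → 168.
Sub-indices: PM10→107, NO₂→265, SO₂→198, CO→133, PM2.5→168. Overall AQI = max = 265; dominant pollutant is NO₂.

265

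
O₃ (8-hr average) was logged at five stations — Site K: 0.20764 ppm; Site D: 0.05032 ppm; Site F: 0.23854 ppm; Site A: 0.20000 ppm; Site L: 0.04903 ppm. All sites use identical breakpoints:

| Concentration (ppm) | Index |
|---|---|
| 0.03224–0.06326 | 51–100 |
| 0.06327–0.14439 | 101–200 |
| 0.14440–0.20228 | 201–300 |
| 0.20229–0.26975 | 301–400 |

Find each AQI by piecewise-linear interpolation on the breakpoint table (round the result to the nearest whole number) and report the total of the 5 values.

1117

Site K: 0.20764 lies in 0.20229–0.26975, so I_lo=301, I_hi=400, C_lo=0.20229, C_hi=0.26975.
(400−301)/(0.26975−0.20229) × (0.20764−0.20229) + 301 = 99/0.06746 × 0.00535 + 301 ≈ 308.85 → 309.
Site D: 0.05032 lies in 0.03224–0.06326, so I_lo=51, I_hi=100, C_lo=0.03224, C_hi=0.06326.
(100−51)/(0.06326−0.03224) × (0.05032−0.03224) + 51 = 49/0.03102 × 0.01808 + 51 ≈ 79.56 → 80.
Site F: row 0.20229–0.26975 (AQI 301–400). (400−301)·(0.23854−0.20229)/(0.26975−0.20229) + 301 = 99·0.03625/0.06746 + 301 ≈ 354.20 → 354.
Site A 0.20000: bracket 0.14440–0.20228 → index 201–300; slope 99/0.05788, offset 0.05560.
AQI = 201 + 99/0.05788·0.05560 ≈ 296.10 ⇒ 296.
Site L: row 0.03224–0.06326 (AQI 51–100). (100−51)·(0.04903−0.03224)/(0.06326−0.03224) + 51 = 49·0.01679/0.03102 + 51 ≈ 77.52 → 78.
AQIs: Site K=309, Site D=80, Site F=354, Site A=296, Site L=78. Sum = 309 + 80 + 354 + 296 + 78 = 1117.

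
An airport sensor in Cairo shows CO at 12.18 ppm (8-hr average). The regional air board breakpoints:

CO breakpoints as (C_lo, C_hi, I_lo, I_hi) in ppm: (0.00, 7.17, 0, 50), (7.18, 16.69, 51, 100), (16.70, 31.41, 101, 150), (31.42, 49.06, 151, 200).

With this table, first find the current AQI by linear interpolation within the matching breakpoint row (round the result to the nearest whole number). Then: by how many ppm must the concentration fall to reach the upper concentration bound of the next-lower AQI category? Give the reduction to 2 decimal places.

5.01

CO: 12.18 lies in 7.18–16.69, so I_lo=51, I_hi=100, C_lo=7.18, C_hi=16.69.
(100−51)/(16.69−7.18) × (12.18−7.18) + 51 = 49/9.51 × 5.00 + 51 ≈ 76.76 → 77.
Current AQI 77 is in the Moderate range (51–100). The next-lower category tops out at AQI 50, whose upper concentration bound is 7.17 ppm.
Reduction needed = 12.18 − 7.17 = 5.01 ppm.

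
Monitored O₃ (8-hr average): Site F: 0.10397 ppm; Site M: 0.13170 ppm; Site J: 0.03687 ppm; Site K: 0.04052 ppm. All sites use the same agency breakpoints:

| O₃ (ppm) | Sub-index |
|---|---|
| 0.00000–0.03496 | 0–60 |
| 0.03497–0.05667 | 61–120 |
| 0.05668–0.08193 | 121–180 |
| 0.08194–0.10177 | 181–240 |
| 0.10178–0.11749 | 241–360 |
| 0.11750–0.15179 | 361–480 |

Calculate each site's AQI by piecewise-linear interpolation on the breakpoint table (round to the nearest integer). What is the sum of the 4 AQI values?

Site F: row 0.10178–0.11749 (AQI 241–360). (360−241)·(0.10397−0.10178)/(0.11749−0.10178) + 241 = 119·0.00219/0.01571 + 241 ≈ 257.59 → 258.
Site M 0.13170: bracket 0.11750–0.15179 → index 361–480; slope 119/0.03429, offset 0.01420.
AQI = 361 + 119/0.03429·0.01420 ≈ 410.28 ⇒ 410.
Site J: row 0.03497–0.05667 (AQI 61–120). (120−61)·(0.03687−0.03497)/(0.05667−0.03497) + 61 = 59·0.00190/0.02170 + 61 ≈ 66.17 → 66.
Site K: 0.04052 lies in 0.03497–0.05667, so I_lo=61, I_hi=120, C_lo=0.03497, C_hi=0.05667.
(120−61)/(0.05667−0.03497) × (0.04052−0.03497) + 61 = 59/0.02170 × 0.00555 + 61 ≈ 76.09 → 76.
AQIs: Site F=258, Site M=410, Site J=66, Site K=76. Sum = 258 + 410 + 66 + 76 = 810.

810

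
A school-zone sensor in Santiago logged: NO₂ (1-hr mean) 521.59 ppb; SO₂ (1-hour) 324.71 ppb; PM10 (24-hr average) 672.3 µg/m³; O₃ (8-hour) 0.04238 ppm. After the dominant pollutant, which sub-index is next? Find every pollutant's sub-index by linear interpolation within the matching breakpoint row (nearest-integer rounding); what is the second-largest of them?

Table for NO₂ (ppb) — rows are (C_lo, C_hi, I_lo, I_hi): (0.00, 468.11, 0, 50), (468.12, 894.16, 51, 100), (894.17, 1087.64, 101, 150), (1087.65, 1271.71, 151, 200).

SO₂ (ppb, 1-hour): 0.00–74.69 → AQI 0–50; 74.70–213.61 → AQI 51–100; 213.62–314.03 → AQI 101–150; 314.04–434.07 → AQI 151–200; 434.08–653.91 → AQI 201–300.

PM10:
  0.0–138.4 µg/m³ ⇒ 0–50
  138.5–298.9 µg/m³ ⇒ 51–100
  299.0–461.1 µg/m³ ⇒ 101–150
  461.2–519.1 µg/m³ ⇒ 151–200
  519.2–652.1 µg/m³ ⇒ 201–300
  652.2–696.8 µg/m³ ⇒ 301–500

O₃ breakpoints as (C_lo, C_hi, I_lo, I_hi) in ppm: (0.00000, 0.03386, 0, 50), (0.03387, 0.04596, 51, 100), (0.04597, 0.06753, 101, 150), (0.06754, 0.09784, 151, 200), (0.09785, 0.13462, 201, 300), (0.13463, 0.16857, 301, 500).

155

NO₂: row 468.12–894.16 (AQI 51–100). (100−51)·(521.59−468.12)/(894.16−468.12) + 51 = 49·53.47/426.04 + 51 ≈ 57.15 → 57.
SO₂ 324.71: bracket 314.04–434.07 → index 151–200; slope 49/120.03, offset 10.67.
AQI = 151 + 49/120.03·10.67 ≈ 155.36 ⇒ 155.
PM10: row 652.2–696.8 (AQI 301–500). (500−301)·(672.3−652.2)/(696.8−652.2) + 301 = 199·20.1/44.6 + 301 ≈ 390.68 → 391.
O₃ 0.04238: bracket 0.03387–0.04596 → index 51–100; slope 49/0.01209, offset 0.00851.
AQI = 51 + 49/0.01209·0.00851 ≈ 85.49 ⇒ 85.
Sub-indices: NO₂→57, SO₂→155, PM10→391, O₃→85. Ranked high→low: 391, 155, 85, 57. Second-highest sub-index = 155.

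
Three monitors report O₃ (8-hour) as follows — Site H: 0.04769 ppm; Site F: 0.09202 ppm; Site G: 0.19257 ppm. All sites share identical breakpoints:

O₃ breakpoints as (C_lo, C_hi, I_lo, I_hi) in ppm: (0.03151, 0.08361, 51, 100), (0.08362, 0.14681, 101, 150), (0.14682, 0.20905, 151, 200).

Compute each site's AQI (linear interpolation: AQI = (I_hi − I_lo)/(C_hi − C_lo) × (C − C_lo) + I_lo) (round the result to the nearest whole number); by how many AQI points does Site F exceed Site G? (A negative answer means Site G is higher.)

-79

Site H: 0.04769 lies in 0.03151–0.08361, so I_lo=51, I_hi=100, C_lo=0.03151, C_hi=0.08361.
(100−51)/(0.08361−0.03151) × (0.04769−0.03151) + 51 = 49/0.05210 × 0.01618 + 51 ≈ 66.22 → 66.
Site F: 0.09202 ∈ [0.08362, 0.14681] ↔ index [101, 150].
101 + (0.09202−0.08362)·(150−101)/(0.14681−0.08362) = 101 + 0.00840·49/0.06319 ≈ 107.51, so AQI = 108.
Site G: 0.19257 lies in 0.14682–0.20905, so I_lo=151, I_hi=200, C_lo=0.14682, C_hi=0.20905.
(200−151)/(0.20905−0.14682) × (0.19257−0.14682) + 151 = 49/0.06223 × 0.04575 + 151 ≈ 187.02 → 187.
AQIs: Site H=66, Site F=108, Site G=187. Site F (108) − Site G (187) = -79.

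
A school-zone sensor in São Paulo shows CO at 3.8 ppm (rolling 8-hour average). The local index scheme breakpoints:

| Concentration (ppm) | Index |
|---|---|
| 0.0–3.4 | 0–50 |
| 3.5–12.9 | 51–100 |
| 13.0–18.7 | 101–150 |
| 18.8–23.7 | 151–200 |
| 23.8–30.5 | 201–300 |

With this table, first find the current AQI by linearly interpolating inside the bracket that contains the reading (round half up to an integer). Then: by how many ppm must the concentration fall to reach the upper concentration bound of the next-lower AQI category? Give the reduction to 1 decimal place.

CO 3.8: bracket 3.5–12.9 → index 51–100; slope 49/9.4, offset 0.3.
AQI = 51 + 49/9.4·0.3 ≈ 52.56 ⇒ 53.
Current AQI 53 is in the Moderate range (51–100). The next-lower category tops out at AQI 50, whose upper concentration bound is 3.4 ppm.
Reduction needed = 3.8 − 3.4 = 0.4 ppm.

0.4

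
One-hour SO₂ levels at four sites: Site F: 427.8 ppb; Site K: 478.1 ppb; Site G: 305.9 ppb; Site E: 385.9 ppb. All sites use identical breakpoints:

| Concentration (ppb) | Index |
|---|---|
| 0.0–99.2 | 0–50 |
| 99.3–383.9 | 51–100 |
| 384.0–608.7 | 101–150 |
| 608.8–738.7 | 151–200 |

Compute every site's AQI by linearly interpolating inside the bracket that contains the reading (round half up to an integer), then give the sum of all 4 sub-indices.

Site F: row 384.0–608.7 (AQI 101–150). (150−101)·(427.8−384.0)/(608.7−384.0) + 101 = 49·43.8/224.7 + 101 ≈ 110.55 → 111.
Site K: 478.1 ∈ [384.0, 608.7] ↔ index [101, 150].
101 + (478.1−384.0)·(150−101)/(608.7−384.0) = 101 + 94.1·49/224.7 ≈ 121.52, so AQI = 122.
Site G: 305.9 ∈ [99.3, 383.9] ↔ index [51, 100].
51 + (305.9−99.3)·(100−51)/(383.9−99.3) = 51 + 206.6·49/284.6 ≈ 86.57, so AQI = 87.
Site E: 385.9 lies in 384.0–608.7, so I_lo=101, I_hi=150, C_lo=384.0, C_hi=608.7.
(150−101)/(608.7−384.0) × (385.9−384.0) + 101 = 49/224.7 × 1.9 + 101 ≈ 101.41 → 101.
AQIs: Site F=111, Site K=122, Site G=87, Site E=101. Sum = 111 + 122 + 87 + 101 = 421.

421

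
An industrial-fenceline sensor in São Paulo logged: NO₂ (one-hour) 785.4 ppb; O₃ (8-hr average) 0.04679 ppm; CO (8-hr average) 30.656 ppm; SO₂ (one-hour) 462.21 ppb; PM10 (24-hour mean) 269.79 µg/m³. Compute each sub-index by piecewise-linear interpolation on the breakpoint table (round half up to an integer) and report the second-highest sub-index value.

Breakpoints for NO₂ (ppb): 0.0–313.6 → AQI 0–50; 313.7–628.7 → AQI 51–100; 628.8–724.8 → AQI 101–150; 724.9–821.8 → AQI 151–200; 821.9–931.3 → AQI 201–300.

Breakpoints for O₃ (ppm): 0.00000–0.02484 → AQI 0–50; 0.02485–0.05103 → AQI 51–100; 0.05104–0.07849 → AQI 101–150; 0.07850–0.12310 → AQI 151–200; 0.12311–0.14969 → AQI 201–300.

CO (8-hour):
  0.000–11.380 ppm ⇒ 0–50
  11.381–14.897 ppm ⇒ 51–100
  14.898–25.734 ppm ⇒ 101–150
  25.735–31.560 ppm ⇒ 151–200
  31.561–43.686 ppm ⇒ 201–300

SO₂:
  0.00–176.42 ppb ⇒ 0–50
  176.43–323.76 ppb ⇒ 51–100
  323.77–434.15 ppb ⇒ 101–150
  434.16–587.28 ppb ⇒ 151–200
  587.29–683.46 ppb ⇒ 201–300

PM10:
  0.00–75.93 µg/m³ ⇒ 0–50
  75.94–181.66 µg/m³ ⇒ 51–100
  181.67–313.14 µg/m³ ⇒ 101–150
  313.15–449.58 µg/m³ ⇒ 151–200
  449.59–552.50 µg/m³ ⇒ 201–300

NO₂: 785.4 lies in 724.9–821.8, so I_lo=151, I_hi=200, C_lo=724.9, C_hi=821.8.
(200−151)/(821.8−724.9) × (785.4−724.9) + 151 = 49/96.9 × 60.5 + 151 ≈ 181.59 → 182.
O₃: row 0.02485–0.05103 (AQI 51–100). (100−51)·(0.04679−0.02485)/(0.05103−0.02485) + 51 = 49·0.02194/0.02618 + 51 ≈ 92.06 → 92.
CO 30.656: bracket 25.735–31.560 → index 151–200; slope 49/5.825, offset 4.921.
AQI = 151 + 49/5.825·4.921 ≈ 192.40 ⇒ 192.
SO₂: 462.21 lies in 434.16–587.28, so I_lo=151, I_hi=200, C_lo=434.16, C_hi=587.28.
(200−151)/(587.28−434.16) × (462.21−434.16) + 151 = 49/153.12 × 28.05 + 151 ≈ 159.98 → 160.
PM10: row 181.67–313.14 (AQI 101–150). (150−101)·(269.79−181.67)/(313.14−181.67) + 101 = 49·88.12/131.47 + 101 ≈ 133.84 → 134.
Sub-indices: NO₂→182, O₃→92, CO→192, SO₂→160, PM10→134. Ranked high→low: 192, 182, 160, 134, 92. Second-highest sub-index = 182.

182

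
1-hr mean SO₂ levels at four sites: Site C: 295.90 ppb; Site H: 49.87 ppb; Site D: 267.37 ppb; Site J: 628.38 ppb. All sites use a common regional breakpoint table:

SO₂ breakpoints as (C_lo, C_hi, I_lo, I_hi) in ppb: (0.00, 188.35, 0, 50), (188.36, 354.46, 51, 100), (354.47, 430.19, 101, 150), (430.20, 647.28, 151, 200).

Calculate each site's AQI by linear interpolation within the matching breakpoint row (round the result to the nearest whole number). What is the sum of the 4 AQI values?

Site C: row 188.36–354.46 (AQI 51–100). (100−51)·(295.90−188.36)/(354.46−188.36) + 51 = 49·107.54/166.10 + 51 ≈ 82.72 → 83.
Site H: 49.87 lies in 0.00–188.35, so I_lo=0, I_hi=50, C_lo=0.00, C_hi=188.35.
(50−0)/(188.35−0.00) × (49.87−0.00) + 0 = 50/188.35 × 49.87 + 0 ≈ 13.24 → 13.
Site D: 267.37 ∈ [188.36, 354.46] ↔ index [51, 100].
51 + (267.37−188.36)·(100−51)/(354.46−188.36) = 51 + 79.01·49/166.10 ≈ 74.31, so AQI = 74.
Site J: 628.38 ∈ [430.20, 647.28] ↔ index [151, 200].
151 + (628.38−430.20)·(200−151)/(647.28−430.20) = 151 + 198.18·49/217.08 ≈ 195.73, so AQI = 196.
AQIs: Site C=83, Site H=13, Site D=74, Site J=196. Sum = 83 + 13 + 74 + 196 = 366.

366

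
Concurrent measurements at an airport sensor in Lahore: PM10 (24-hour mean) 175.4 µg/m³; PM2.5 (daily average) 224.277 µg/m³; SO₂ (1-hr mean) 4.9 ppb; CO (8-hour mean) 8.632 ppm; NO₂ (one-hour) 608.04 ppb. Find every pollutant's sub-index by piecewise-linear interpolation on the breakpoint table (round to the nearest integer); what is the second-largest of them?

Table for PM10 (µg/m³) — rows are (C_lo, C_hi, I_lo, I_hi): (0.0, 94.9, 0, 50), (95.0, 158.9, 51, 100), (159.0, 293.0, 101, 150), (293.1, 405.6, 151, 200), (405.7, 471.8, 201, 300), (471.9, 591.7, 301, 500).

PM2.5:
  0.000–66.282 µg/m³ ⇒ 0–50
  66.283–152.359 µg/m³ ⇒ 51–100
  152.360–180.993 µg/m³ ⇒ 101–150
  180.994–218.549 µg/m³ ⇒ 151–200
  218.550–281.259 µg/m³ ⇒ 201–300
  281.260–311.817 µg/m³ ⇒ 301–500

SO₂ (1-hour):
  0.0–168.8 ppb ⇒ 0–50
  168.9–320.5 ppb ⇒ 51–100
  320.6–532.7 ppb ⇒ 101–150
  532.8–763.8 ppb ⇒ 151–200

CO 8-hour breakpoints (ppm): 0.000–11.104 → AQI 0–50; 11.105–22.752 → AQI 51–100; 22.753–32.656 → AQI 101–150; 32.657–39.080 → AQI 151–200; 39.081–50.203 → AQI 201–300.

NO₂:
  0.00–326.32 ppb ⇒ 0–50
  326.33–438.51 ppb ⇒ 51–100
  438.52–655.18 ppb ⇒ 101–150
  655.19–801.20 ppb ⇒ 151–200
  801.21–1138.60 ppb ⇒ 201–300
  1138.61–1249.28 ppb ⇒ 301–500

PM10 175.4: bracket 159.0–293.0 → index 101–150; slope 49/134.0, offset 16.4.
AQI = 101 + 49/134.0·16.4 ≈ 107.00 ⇒ 107.
PM2.5: 224.277 lies in 218.550–281.259, so I_lo=201, I_hi=300, C_lo=218.550, C_hi=281.259.
(300−201)/(281.259−218.550) × (224.277−218.550) + 201 = 99/62.709 × 5.727 + 201 ≈ 210.04 → 210.
SO₂: 4.9 ∈ [0.0, 168.8] ↔ index [0, 50].
0 + (4.9−0.0)·(50−0)/(168.8−0.0) = 0 + 4.9·50/168.8 ≈ 1.45, so AQI = 1.
CO: 8.632 ∈ [0.000, 11.104] ↔ index [0, 50].
0 + (8.632−0.000)·(50−0)/(11.104−0.000) = 0 + 8.632·50/11.104 ≈ 38.87, so AQI = 39.
NO₂: 608.04 ∈ [438.52, 655.18] ↔ index [101, 150].
101 + (608.04−438.52)·(150−101)/(655.18−438.52) = 101 + 169.52·49/216.66 ≈ 139.34, so AQI = 139.
Sub-indices: PM10→107, PM2.5→210, SO₂→1, CO→39, NO₂→139. Ranked high→low: 210, 139, 107, 39, 1. Second-highest sub-index = 139.

139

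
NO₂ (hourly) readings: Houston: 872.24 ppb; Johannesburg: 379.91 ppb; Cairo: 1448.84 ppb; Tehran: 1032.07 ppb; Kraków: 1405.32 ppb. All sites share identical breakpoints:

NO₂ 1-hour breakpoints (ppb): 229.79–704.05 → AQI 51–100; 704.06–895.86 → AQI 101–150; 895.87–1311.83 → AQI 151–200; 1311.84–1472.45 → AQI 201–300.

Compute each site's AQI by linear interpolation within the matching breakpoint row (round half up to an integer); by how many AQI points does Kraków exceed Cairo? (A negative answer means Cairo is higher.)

-26

Houston: 872.24 lies in 704.06–895.86, so I_lo=101, I_hi=150, C_lo=704.06, C_hi=895.86.
(150−101)/(895.86−704.06) × (872.24−704.06) + 101 = 49/191.80 × 168.18 + 101 ≈ 143.97 → 144.
Johannesburg: 379.91 ∈ [229.79, 704.05] ↔ index [51, 100].
51 + (379.91−229.79)·(100−51)/(704.05−229.79) = 51 + 150.12·49/474.26 ≈ 66.51, so AQI = 67.
Cairo: row 1311.84–1472.45 (AQI 201–300). (300−201)·(1448.84−1311.84)/(1472.45−1311.84) + 201 = 99·137.00/160.61 + 201 ≈ 285.45 → 285.
Tehran: row 895.87–1311.83 (AQI 151–200). (200−151)·(1032.07−895.87)/(1311.83−895.87) + 151 = 49·136.20/415.96 + 151 ≈ 167.04 → 167.
Kraków 1405.32: bracket 1311.84–1472.45 → index 201–300; slope 99/160.61, offset 93.48.
AQI = 201 + 99/160.61·93.48 ≈ 258.62 ⇒ 259.
AQIs: Houston=144, Johannesburg=67, Cairo=285, Tehran=167, Kraków=259. Kraków (259) − Cairo (285) = -26.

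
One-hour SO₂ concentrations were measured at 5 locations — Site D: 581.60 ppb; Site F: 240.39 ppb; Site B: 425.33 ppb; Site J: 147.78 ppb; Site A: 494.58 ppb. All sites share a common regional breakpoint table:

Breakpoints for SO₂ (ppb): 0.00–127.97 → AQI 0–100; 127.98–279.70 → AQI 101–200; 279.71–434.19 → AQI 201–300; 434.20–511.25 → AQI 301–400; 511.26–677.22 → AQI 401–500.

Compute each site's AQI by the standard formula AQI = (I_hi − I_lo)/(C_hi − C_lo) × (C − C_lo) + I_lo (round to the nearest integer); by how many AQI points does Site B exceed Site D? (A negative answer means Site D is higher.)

-149

Site D: 581.60 ∈ [511.26, 677.22] ↔ index [401, 500].
401 + (581.60−511.26)·(500−401)/(677.22−511.26) = 401 + 70.34·99/165.96 ≈ 442.96, so AQI = 443.
Site F: 240.39 lies in 127.98–279.70, so I_lo=101, I_hi=200, C_lo=127.98, C_hi=279.70.
(200−101)/(279.70−127.98) × (240.39−127.98) + 101 = 99/151.72 × 112.41 + 101 ≈ 174.35 → 174.
Site B 425.33: bracket 279.71–434.19 → index 201–300; slope 99/154.48, offset 145.62.
AQI = 201 + 99/154.48·145.62 ≈ 294.32 ⇒ 294.
Site J 147.78: bracket 127.98–279.70 → index 101–200; slope 99/151.72, offset 19.80.
AQI = 101 + 99/151.72·19.80 ≈ 113.92 ⇒ 114.
Site A 494.58: bracket 434.20–511.25 → index 301–400; slope 99/77.05, offset 60.38.
AQI = 301 + 99/77.05·60.38 ≈ 378.58 ⇒ 379.
AQIs: Site D=443, Site F=174, Site B=294, Site J=114, Site A=379. Site B (294) − Site D (443) = -149.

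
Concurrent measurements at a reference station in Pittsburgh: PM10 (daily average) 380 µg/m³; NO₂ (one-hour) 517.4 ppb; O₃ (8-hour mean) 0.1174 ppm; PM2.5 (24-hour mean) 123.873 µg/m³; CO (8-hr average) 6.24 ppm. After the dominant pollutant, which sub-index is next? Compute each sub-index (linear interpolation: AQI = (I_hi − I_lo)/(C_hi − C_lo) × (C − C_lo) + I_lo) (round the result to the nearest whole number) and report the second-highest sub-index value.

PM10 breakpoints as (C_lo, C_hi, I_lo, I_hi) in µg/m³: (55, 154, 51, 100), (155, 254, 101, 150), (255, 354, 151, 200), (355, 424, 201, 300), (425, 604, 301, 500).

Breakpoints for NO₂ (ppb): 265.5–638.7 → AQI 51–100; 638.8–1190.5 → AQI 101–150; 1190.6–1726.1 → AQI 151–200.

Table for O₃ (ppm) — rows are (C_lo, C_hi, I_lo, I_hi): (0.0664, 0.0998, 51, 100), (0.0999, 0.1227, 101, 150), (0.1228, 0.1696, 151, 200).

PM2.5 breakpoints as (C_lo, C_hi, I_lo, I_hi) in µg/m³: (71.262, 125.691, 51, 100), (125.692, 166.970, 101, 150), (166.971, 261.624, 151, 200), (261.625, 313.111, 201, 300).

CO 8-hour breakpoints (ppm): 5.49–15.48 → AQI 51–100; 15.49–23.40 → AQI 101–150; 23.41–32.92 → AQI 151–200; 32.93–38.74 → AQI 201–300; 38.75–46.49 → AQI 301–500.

139

PM10: 380 lies in 355–424, so I_lo=201, I_hi=300, C_lo=355, C_hi=424.
(300−201)/(424−355) × (380−355) + 201 = 99/69 × 25 + 201 ≈ 236.87 → 237.
NO₂ 517.4: bracket 265.5–638.7 → index 51–100; slope 49/373.2, offset 251.9.
AQI = 51 + 49/373.2·251.9 ≈ 84.07 ⇒ 84.
O₃ 0.1174: bracket 0.0999–0.1227 → index 101–150; slope 49/0.0228, offset 0.0175.
AQI = 101 + 49/0.0228·0.0175 ≈ 138.61 ⇒ 139.
PM2.5: row 71.262–125.691 (AQI 51–100). (100−51)·(123.873−71.262)/(125.691−71.262) + 51 = 49·52.611/54.429 + 51 ≈ 98.36 → 98.
CO: 6.24 ∈ [5.49, 15.48] ↔ index [51, 100].
51 + (6.24−5.49)·(100−51)/(15.48−5.49) = 51 + 0.75·49/9.99 ≈ 54.68, so AQI = 55.
Sub-indices: PM10→237, NO₂→84, O₃→139, PM2.5→98, CO→55. Ranked high→low: 237, 139, 98, 84, 55. Second-highest sub-index = 139.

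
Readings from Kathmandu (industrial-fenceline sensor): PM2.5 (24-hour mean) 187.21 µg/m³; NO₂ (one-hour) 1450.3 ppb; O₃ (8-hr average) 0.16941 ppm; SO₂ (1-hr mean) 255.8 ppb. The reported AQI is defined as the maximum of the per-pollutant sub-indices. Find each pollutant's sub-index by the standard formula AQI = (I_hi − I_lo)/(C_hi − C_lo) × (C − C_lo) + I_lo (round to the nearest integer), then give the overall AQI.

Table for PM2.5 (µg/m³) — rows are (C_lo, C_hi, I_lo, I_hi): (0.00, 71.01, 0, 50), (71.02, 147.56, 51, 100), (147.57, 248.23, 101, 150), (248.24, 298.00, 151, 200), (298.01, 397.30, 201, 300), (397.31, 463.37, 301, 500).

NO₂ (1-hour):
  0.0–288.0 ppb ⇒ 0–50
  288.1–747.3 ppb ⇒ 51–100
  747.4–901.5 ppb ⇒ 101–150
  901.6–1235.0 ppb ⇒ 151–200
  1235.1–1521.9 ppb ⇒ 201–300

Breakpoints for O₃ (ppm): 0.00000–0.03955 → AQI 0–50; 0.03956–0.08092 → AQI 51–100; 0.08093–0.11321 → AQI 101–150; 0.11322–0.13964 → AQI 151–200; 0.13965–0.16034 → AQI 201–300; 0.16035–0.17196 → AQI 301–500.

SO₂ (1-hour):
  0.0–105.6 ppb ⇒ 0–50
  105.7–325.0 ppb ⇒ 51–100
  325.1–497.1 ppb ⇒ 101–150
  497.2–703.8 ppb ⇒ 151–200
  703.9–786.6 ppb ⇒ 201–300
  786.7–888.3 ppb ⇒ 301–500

PM2.5: 187.21 lies in 147.57–248.23, so I_lo=101, I_hi=150, C_lo=147.57, C_hi=248.23.
(150−101)/(248.23−147.57) × (187.21−147.57) + 101 = 49/100.66 × 39.64 + 101 ≈ 120.30 → 120.
NO₂: row 1235.1–1521.9 (AQI 201–300). (300−201)·(1450.3−1235.1)/(1521.9−1235.1) + 201 = 99·215.2/286.8 + 201 ≈ 275.28 → 275.
O₃: 0.16941 lies in 0.16035–0.17196, so I_lo=301, I_hi=500, C_lo=0.16035, C_hi=0.17196.
(500−301)/(0.17196−0.16035) × (0.16941−0.16035) + 301 = 199/0.01161 × 0.00906 + 301 ≈ 456.29 → 456.
SO₂ 255.8: bracket 105.7–325.0 → index 51–100; slope 49/219.3, offset 150.1.
AQI = 51 + 49/219.3·150.1 ≈ 84.54 ⇒ 85.
Sub-indices: PM2.5→120, NO₂→275, O₃→456, SO₂→85. Overall AQI = max = 456; dominant pollutant is O₃.
AQI 456: Hazardous.

456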